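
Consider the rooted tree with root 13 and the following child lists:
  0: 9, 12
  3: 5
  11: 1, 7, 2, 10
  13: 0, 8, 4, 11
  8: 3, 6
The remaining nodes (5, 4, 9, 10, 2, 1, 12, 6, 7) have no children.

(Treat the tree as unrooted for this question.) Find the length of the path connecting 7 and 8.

Walking from 7: 7–11–13–8. Length 3.

3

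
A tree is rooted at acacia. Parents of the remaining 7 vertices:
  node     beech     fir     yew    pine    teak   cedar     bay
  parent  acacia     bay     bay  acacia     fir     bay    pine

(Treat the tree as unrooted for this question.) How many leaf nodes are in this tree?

The leaves are beech, cedar, teak, yew.
That is 4 leaves.

4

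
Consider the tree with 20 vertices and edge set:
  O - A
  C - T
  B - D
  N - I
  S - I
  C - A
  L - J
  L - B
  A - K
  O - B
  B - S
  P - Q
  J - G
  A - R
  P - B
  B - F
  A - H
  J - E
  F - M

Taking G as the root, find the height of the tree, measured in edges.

The longest root-to-leaf path is G-J-L-B-O-A-C-T (7 edges).

7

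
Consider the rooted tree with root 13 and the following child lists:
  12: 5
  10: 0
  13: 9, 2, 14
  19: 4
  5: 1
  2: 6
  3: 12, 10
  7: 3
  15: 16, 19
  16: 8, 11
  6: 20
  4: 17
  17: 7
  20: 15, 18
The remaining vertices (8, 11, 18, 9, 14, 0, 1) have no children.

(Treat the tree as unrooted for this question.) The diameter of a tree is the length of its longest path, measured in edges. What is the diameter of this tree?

Starting from 9, a farthest node is 1 at distance 13.
One longest path: 9 – 13 – 2 – 6 – 20 – 15 – 19 – 4 – 17 – 7 – 3 – 12 – 5 – 1.
So the diameter is 13.

13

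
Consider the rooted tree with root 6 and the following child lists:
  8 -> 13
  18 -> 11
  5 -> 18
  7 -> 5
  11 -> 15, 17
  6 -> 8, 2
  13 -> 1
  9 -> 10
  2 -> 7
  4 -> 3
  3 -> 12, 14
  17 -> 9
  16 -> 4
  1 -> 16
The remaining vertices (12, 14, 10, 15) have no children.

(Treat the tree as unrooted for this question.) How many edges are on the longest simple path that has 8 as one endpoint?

9

The node farthest from 8 is 10, via 8–6–2–7–5–18–11–17–9–10 — 9 edges.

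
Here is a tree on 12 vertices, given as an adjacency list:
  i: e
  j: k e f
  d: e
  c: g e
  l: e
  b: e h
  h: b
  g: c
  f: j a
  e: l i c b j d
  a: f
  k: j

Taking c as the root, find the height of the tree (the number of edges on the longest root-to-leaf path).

4

A deepest node is a, reached by c-e-j-f-a.
That path has 4 edges, so the height is 4.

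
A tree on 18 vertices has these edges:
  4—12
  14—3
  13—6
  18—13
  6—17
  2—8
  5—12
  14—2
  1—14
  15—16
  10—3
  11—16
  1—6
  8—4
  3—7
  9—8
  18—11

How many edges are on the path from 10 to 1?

3

10 – 3 – 14 – 1: 3 edges.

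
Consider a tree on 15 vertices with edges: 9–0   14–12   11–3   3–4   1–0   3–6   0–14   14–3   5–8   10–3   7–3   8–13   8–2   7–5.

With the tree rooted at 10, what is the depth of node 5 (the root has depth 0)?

Path from 10 to 5: 10 – 3 – 7 – 5, which has 3 edges.

3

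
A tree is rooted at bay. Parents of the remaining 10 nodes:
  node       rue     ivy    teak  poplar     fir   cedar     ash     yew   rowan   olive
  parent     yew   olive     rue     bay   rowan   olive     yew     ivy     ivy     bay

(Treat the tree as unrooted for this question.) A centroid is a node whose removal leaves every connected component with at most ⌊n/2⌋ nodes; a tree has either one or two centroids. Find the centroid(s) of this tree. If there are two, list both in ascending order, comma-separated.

Removing ivy splits the tree into components of sizes 4, 4, 2; the largest is 4 ≤ ⌊11/2⌋ = 5.
Every other node leaves some component of size > 5, so the centroid is unique.

ivy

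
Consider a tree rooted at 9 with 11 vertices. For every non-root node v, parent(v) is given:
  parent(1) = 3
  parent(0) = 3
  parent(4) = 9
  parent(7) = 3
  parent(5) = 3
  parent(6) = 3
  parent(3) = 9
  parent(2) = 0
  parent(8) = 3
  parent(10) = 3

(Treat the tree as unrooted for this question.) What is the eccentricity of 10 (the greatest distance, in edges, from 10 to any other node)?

The node farthest from 10 is 2 (4 also at distance 3), via 10-3-0-2 — 3 edges.

3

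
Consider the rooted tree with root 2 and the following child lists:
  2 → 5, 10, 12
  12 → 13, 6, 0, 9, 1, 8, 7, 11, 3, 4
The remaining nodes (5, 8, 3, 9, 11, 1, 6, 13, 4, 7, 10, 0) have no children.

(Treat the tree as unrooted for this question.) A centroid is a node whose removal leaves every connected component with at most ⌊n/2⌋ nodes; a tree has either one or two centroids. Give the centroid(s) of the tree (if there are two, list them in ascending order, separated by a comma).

12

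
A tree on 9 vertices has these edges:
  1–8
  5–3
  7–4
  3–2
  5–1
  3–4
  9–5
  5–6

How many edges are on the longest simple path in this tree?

5

Starting from 7, a farthest node is 8 at distance 5.
One longest path: 7–4–3–5–1–8.
So the diameter is 5.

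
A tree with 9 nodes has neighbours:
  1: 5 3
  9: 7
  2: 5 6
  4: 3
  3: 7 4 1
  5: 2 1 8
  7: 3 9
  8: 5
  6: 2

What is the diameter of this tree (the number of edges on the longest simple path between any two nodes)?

Starting from 6, a farthest node is 9 at distance 6.
One longest path: 6 - 2 - 5 - 1 - 3 - 7 - 9.
So the diameter is 6.

6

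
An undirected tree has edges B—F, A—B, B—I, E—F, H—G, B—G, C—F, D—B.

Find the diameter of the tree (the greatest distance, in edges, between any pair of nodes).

4

A longest path is C – F – B – G – H, with 4 edges.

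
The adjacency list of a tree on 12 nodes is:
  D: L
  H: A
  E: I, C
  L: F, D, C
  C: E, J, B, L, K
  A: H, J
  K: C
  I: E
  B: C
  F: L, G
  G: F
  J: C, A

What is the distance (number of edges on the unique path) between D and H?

5

The path is D – L – C – J – A – H, which has 5 edges.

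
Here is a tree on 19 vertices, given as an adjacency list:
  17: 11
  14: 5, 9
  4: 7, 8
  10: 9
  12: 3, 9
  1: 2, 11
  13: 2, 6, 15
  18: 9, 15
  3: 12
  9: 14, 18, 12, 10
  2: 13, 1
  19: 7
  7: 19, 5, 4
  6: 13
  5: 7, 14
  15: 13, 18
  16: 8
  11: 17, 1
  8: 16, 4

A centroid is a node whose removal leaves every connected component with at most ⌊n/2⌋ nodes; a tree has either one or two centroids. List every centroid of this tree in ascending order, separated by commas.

9

Removing 9 splits the tree into components of sizes 8, 7, 2, 1; the largest is 8 ≤ ⌊19/2⌋ = 9.
Every other node leaves some component of size > 9, so the centroid is unique.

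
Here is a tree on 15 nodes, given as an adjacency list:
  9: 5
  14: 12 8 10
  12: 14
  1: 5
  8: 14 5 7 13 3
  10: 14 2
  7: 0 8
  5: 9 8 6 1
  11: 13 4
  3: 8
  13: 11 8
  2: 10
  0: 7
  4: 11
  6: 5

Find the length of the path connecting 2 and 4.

The path is 2 - 10 - 14 - 8 - 13 - 11 - 4, which has 6 edges.

6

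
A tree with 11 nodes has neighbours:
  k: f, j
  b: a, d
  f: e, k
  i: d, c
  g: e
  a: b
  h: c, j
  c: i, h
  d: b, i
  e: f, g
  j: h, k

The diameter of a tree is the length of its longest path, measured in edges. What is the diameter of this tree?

10

A longest path is g - e - f - k - j - h - c - i - d - b - a, with 10 edges.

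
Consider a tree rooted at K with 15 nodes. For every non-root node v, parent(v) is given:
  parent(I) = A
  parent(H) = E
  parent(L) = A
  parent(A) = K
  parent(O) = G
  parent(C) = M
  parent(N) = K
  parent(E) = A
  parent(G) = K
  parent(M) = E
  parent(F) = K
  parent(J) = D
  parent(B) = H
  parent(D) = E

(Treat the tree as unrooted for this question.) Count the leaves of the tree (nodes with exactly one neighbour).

The leaves are B, C, F, I, J, L, N, O.
That is 8 leaves.

8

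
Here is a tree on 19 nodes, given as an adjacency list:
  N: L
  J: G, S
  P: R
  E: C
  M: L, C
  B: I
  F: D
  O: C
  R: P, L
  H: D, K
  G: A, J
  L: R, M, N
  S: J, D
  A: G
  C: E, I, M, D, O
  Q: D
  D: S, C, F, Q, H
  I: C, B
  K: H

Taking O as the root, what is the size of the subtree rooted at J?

Descendants of J (including itself): J, G, A. That's 3.

3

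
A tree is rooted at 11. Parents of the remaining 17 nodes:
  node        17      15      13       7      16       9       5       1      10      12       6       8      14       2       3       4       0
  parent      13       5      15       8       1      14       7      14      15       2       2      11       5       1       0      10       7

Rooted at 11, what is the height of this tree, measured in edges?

7

12 sits deepest: 11–8–7–5–14–1–2–12 — 7 edges from the root.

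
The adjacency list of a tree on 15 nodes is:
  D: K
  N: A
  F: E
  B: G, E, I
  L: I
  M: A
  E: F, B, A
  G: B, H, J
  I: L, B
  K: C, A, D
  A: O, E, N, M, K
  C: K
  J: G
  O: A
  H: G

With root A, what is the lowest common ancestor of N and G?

A

Path N→root: N A; path G→root: G B E A.
First common node: A.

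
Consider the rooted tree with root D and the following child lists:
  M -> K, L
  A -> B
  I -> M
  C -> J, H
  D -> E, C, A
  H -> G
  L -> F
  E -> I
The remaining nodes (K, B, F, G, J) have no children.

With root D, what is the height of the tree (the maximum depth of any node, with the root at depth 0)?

F sits deepest: D → E → I → M → L → F — 5 edges from the root.

5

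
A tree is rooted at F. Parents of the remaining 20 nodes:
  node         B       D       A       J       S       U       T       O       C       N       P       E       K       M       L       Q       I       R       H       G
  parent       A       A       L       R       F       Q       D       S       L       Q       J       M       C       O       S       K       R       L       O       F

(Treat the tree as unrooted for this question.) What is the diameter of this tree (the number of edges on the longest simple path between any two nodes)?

Starting from E, a farthest node is U at distance 8.
One longest path: E–M–O–S–L–C–K–Q–U.
So the diameter is 8.

8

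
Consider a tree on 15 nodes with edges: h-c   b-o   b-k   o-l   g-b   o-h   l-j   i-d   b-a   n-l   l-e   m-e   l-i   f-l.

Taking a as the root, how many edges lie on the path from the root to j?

4

a – b – o – l – j — 4 edges.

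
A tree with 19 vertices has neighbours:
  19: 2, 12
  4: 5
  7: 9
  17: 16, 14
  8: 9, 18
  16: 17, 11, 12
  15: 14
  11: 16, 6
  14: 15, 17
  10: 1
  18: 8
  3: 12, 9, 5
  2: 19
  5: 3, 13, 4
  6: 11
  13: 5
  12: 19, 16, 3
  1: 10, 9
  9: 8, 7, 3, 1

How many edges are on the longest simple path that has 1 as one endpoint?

7

The node farthest from 1 is 15, via 1-9-3-12-16-17-14-15 — 7 edges.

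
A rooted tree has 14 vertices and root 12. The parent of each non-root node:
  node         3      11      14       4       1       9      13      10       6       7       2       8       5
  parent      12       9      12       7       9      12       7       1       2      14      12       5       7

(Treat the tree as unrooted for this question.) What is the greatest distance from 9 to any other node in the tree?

5

Distances from 9 peak at 5, attained at 8.
9-12-14-7-5-8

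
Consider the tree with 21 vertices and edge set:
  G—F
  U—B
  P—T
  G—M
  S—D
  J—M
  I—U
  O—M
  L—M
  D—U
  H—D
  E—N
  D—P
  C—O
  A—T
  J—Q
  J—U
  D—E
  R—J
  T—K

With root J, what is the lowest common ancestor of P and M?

J

Path P→root: P D U J; path M→root: M J.
First common node: J.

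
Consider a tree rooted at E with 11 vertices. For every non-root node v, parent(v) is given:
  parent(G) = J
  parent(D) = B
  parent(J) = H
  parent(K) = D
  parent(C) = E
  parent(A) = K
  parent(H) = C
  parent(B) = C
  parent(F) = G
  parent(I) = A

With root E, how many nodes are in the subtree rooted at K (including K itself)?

3

Descendants of K (including itself): K, A, I. That's 3.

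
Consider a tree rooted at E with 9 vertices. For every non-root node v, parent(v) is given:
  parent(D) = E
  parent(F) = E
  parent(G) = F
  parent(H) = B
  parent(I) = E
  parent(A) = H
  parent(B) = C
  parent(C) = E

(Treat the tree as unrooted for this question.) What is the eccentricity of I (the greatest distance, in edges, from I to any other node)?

The node farthest from I is A, via I–E–C–B–H–A — 5 edges.

5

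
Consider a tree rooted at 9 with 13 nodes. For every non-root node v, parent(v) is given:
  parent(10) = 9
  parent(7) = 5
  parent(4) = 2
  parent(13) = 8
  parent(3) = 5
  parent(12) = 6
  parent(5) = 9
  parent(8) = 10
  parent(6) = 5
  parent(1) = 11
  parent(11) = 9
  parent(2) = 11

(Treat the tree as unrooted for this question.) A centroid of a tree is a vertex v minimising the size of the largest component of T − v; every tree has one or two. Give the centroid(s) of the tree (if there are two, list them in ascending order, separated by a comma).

9

Delete 9: the remaining components have sizes 5, 4, 3. Max 5 ≤ 6, so 9 is a centroid.
No neighbour of 9 does as well, so 9 is the unique centroid.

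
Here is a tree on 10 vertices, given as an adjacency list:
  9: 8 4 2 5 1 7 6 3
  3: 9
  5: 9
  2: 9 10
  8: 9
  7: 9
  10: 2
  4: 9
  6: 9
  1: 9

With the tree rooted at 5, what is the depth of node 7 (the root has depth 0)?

2

5–9–7 — 2 edges.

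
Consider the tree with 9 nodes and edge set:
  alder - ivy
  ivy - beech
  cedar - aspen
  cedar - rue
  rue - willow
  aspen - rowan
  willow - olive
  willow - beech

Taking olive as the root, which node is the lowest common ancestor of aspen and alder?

willow

Path aspen→root: aspen cedar rue willow olive; path alder→root: alder ivy beech willow olive.
First common node: willow.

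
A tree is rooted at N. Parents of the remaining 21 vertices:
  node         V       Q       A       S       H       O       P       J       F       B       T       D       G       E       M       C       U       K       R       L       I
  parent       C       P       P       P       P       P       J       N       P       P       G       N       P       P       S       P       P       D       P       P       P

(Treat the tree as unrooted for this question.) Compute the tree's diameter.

Starting from K, a farthest node is V at distance 6.
One longest path: K – D – N – J – P – C – V.
So the diameter is 6.

6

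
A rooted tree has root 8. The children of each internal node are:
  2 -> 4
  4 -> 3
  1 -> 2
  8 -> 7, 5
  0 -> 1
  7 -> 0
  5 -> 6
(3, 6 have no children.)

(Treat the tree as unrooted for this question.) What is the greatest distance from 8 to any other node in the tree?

A farthest node from 8 is 3.
The path 8 – 7 – 0 – 1 – 2 – 4 – 3 has 6 edges.

6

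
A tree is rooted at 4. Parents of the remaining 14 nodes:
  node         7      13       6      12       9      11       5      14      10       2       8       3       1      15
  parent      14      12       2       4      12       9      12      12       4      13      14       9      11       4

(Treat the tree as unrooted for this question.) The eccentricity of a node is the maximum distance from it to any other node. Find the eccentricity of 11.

A farthest node from 11 is 6.
The path 11-9-12-13-2-6 has 5 edges.

5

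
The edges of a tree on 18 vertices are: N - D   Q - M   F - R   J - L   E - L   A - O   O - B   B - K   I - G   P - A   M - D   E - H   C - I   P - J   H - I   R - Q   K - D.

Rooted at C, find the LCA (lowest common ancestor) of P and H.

Ancestors of P (toward the root): P, J, L, E, H, I, C.
Ancestors of H: H, I, C.
The deepest node appearing in both lists is H.

H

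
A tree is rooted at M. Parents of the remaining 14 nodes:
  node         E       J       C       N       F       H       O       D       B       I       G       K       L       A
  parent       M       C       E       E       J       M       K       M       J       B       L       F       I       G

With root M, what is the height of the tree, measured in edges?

8

A sits deepest: M–E–C–J–B–I–L–G–A — 8 edges from the root.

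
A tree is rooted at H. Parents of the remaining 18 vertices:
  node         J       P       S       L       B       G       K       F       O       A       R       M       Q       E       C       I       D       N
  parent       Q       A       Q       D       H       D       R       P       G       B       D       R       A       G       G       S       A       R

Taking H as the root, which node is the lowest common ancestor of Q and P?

Ancestors of Q (toward the root): Q, A, B, H.
Ancestors of P: P, A, B, H.
The deepest node appearing in both lists is A.

A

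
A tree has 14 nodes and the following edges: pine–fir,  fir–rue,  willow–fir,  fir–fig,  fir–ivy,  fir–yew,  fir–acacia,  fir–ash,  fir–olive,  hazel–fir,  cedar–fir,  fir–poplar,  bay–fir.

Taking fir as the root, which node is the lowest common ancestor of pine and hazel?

fir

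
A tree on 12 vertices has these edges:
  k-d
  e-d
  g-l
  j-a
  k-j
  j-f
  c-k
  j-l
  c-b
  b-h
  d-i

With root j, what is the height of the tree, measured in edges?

4

The longest root-to-leaf path is j – k – c – b – h (4 edges).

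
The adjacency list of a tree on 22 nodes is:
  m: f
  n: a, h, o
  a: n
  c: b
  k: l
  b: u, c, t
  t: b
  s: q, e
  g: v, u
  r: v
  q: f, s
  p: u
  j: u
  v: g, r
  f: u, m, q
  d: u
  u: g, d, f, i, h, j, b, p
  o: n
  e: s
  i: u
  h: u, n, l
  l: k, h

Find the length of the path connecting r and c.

The path is r - v - g - u - b - c, which has 5 edges.

5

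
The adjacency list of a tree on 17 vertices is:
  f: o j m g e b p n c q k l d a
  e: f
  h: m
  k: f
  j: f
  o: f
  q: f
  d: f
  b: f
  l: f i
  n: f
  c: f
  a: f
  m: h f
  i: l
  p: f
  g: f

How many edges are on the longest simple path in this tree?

4

Starting from h, a farthest node is i at distance 4.
One longest path: h–m–f–l–i.
So the diameter is 4.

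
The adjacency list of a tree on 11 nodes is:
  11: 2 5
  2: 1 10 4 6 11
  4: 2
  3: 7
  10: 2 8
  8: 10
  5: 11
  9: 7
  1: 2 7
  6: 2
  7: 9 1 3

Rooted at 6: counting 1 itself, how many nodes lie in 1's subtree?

4

Descendants of 1 (including itself): 1, 7, 3, 9. That's 4.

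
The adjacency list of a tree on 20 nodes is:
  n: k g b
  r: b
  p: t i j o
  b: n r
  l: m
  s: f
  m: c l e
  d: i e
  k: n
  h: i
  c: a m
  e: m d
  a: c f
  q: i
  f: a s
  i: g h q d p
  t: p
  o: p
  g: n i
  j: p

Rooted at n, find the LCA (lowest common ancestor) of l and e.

Ancestors of l (toward the root): l, m, e, d, i, g, n.
Ancestors of e: e, d, i, g, n.
The deepest node appearing in both lists is e.

e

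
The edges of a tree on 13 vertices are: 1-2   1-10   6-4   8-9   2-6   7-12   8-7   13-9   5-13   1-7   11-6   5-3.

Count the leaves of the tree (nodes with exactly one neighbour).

5

Exactly 5 nodes have a single neighbour: 3, 4, 10, 11, 12.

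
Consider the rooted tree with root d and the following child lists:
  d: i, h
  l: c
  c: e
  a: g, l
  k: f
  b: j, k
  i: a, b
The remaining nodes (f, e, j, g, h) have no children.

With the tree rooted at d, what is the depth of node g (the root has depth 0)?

Climbing from g to the root: g–a–i–d. That's 3 steps.

3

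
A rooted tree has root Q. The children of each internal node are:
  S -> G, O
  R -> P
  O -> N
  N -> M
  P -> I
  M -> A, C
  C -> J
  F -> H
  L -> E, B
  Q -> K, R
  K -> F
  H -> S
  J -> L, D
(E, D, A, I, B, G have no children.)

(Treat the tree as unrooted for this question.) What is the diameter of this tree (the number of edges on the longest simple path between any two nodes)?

Starting from I, a farthest node is B at distance 14.
One longest path: I-P-R-Q-K-F-H-S-O-N-M-C-J-L-B.
So the diameter is 14.

14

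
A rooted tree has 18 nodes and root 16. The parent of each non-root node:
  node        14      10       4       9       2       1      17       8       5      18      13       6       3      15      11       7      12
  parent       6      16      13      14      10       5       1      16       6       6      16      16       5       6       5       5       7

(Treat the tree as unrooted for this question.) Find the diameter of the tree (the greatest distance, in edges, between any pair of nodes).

6

Starting from 2, a farthest node is 17 at distance 6.
One longest path: 2–10–16–6–5–1–17.
So the diameter is 6.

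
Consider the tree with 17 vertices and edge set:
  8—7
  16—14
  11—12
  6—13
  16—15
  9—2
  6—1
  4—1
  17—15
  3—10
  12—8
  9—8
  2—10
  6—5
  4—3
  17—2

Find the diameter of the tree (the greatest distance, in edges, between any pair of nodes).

BFS from 11 reaches 13 last, at distance 10; BFS from 13 confirms no node is farther.
Path: 11–12–8–9–2–10–3–4–1–6–13.

10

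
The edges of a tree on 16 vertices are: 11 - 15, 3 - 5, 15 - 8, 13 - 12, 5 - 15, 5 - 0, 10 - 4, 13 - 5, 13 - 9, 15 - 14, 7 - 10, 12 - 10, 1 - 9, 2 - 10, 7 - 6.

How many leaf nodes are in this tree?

Exactly 9 nodes have a single neighbour: 0, 1, 2, 3, 4, 6, 8, 11, 14.

9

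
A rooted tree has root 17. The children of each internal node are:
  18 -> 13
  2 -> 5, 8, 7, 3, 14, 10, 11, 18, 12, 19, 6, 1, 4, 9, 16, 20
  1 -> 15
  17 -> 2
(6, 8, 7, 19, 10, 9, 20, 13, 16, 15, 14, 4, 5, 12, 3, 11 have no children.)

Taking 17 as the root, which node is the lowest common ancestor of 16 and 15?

2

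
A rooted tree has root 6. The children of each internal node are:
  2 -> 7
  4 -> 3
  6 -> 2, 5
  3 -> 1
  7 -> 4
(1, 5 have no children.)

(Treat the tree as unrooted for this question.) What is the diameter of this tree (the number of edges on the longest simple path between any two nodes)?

6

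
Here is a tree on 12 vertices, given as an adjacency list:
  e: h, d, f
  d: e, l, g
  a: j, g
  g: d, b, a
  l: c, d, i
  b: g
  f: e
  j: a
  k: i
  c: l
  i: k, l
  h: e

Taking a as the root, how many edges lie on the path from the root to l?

3

Path from a to l: a–g–d–l, which has 3 edges.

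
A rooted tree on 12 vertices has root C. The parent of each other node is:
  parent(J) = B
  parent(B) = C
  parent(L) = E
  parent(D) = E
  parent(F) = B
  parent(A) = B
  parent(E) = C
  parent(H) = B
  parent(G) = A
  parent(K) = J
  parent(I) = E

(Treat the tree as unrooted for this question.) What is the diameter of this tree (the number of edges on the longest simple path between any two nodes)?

5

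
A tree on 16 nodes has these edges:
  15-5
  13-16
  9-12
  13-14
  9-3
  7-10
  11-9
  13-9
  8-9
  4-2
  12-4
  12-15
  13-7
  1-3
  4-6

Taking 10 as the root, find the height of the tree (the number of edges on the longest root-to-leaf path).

The longest root-to-leaf path is 10 – 7 – 13 – 9 – 12 – 4 – 2 (6 edges).

6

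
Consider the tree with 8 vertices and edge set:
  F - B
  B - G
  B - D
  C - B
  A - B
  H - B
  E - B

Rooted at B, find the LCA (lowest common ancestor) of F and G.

B

Ancestors of F (toward the root): F, B.
Ancestors of G: G, B.
The deepest node appearing in both lists is B.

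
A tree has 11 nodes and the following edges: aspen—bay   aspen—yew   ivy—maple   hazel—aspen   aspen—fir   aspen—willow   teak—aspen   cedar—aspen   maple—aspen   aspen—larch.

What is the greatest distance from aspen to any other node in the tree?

A farthest node from aspen is ivy.
The path aspen-maple-ivy has 2 edges.

2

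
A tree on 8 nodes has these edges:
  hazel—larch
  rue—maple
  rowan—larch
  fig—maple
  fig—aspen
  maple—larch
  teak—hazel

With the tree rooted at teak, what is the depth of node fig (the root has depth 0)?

4

Path from teak to fig: teak → hazel → larch → maple → fig, which has 4 edges.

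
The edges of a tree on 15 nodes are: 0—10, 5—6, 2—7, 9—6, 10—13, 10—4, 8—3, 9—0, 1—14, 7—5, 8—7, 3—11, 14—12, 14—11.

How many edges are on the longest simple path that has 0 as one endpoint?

9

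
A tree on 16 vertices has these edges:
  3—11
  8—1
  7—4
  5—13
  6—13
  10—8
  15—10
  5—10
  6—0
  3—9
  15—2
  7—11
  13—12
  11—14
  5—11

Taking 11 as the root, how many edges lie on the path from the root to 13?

Path from 11 to 13: 11–5–13, which has 2 edges.

2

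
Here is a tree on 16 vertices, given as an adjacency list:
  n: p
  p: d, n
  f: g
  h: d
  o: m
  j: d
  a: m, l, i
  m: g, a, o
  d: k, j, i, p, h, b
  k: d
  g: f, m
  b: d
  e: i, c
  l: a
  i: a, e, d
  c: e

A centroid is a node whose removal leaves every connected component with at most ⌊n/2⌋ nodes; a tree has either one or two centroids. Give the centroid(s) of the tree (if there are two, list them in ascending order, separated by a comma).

i

If i is removed the pieces have sizes 7, 6, 2, all ≤ ⌊16/2⌋ = 8.
Every other node leaves some component of size > 8, so the centroid is unique.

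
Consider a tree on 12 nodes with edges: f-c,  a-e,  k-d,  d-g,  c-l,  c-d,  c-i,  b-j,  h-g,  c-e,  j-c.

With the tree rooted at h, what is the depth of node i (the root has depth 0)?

Climbing from i to the root: i → c → d → g → h. That's 4 steps.

4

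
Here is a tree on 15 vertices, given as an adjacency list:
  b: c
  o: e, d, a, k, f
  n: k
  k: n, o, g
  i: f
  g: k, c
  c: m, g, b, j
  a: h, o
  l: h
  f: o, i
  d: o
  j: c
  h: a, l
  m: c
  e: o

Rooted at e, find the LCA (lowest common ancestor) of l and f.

l's ancestor chain is l, h, a, o, e and f's is f, o, e; they first meet at o.

o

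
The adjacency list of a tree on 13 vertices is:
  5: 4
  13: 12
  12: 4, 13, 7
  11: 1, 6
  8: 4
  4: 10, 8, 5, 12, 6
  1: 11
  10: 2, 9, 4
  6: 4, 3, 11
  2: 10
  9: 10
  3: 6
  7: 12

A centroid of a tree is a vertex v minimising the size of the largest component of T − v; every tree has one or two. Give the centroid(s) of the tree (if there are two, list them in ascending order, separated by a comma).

4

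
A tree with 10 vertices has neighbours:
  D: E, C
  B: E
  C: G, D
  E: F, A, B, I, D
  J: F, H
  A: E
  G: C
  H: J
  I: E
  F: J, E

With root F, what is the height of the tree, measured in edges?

4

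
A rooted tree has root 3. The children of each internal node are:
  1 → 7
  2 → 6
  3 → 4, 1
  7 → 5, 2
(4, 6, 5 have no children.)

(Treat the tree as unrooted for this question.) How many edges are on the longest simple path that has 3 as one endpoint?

The node farthest from 3 is 6, via 3 – 1 – 7 – 2 – 6 — 4 edges.

4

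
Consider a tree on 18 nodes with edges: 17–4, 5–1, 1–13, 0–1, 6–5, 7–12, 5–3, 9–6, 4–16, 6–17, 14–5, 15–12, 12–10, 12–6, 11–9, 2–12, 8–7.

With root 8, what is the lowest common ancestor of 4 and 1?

4's ancestor chain is 4, 17, 6, 12, 7, 8 and 1's is 1, 5, 6, 12, 7, 8; they first meet at 6.

6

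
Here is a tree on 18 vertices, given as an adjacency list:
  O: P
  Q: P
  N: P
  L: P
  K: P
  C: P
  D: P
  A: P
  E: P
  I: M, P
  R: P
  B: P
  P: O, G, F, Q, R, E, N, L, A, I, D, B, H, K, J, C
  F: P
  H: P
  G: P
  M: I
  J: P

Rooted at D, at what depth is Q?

Path from D to Q: D → P → Q, which has 2 edges.

2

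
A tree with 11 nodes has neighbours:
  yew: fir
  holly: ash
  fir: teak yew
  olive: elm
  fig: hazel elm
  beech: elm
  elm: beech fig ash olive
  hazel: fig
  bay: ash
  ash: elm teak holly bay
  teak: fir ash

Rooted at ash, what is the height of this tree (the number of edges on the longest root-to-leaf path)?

hazel sits deepest: ash–elm–fig–hazel — 3 edges from the root.

3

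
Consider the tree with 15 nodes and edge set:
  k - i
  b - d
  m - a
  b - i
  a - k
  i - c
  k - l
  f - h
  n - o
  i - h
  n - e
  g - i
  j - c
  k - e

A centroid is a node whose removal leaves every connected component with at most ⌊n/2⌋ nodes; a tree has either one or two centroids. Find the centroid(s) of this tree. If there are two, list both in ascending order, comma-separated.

i

If i is removed the pieces have sizes 7, 2, 2, 2, 1, all ≤ ⌊15/2⌋ = 7.
No neighbour of i does as well, so i is the unique centroid.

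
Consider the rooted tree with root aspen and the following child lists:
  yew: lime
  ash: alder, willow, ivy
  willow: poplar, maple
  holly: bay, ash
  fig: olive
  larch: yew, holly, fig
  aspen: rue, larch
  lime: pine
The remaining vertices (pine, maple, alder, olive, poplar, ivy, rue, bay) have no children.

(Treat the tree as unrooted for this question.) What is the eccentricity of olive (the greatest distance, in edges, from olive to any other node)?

6

A farthest node from olive is maple (poplar also at distance 6).
The path olive–fig–larch–holly–ash–willow–maple has 6 edges.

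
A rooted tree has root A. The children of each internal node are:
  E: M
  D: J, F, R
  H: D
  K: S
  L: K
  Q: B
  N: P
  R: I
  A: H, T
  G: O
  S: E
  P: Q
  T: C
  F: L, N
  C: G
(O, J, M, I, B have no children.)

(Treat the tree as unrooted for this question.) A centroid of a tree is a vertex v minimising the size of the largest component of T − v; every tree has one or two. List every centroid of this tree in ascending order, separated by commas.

D, F

If F is removed the pieces have sizes 10, 5, 4, all ≤ ⌊20/2⌋ = 10.
Its neighbour D also leaves a largest component of size 10, so both are centroids.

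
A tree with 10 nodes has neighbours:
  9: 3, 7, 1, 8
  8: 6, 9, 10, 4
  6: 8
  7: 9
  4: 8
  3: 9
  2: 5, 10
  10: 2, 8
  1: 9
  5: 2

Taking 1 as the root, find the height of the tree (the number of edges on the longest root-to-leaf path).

5

5 sits deepest: 1–9–8–10–2–5 — 5 edges from the root.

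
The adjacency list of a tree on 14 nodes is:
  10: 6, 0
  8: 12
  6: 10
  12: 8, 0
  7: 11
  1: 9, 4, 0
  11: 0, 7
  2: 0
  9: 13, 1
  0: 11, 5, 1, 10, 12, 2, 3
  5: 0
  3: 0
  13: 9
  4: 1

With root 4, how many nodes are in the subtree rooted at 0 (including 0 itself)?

0's subtree: {0, 12, 2, 5, 11, 3, 10, 8, 7, 6}, size 10.

10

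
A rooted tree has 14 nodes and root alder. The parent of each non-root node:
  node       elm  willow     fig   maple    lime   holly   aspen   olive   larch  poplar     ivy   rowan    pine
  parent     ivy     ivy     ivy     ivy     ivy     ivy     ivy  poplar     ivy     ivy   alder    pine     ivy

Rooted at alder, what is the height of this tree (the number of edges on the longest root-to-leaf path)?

3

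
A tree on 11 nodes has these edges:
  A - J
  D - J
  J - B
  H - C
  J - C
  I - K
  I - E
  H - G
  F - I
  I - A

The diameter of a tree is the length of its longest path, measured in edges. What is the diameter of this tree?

BFS from G reaches E last, at distance 6; BFS from E confirms no node is farther.
Path: G-H-C-J-A-I-E.

6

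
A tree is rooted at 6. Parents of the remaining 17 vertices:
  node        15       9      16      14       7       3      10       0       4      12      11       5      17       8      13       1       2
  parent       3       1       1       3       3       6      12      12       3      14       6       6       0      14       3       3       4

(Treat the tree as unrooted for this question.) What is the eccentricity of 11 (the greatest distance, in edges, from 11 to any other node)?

A farthest node from 11 is 17.
The path 11 – 6 – 3 – 14 – 12 – 0 – 17 has 6 edges.

6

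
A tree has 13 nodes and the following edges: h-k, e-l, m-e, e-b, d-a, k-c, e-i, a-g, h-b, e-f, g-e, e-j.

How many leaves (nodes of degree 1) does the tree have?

7

Degree-1 nodes: c, d, f, i, j, l, m — 7 of them.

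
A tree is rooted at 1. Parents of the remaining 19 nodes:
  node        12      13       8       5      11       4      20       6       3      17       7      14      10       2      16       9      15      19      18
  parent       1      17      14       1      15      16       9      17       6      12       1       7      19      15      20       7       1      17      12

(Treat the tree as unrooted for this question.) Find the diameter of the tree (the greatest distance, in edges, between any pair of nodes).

A longest path is 4 – 16 – 20 – 9 – 7 – 1 – 12 – 17 – 19 – 10, with 9 edges.

9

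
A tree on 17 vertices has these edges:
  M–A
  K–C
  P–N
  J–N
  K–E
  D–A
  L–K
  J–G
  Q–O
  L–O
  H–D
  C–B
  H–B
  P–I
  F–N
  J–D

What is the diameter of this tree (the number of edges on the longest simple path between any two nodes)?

11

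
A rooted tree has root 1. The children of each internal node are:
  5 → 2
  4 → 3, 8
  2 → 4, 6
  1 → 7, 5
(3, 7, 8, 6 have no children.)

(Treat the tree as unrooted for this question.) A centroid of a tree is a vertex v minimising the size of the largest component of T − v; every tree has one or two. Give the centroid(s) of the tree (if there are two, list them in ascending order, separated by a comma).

2

Removing 2 splits the tree into components of sizes 3, 3, 1; the largest is 3 ≤ ⌊8/2⌋ = 4.
Every other node leaves some component of size > 4, so the centroid is unique.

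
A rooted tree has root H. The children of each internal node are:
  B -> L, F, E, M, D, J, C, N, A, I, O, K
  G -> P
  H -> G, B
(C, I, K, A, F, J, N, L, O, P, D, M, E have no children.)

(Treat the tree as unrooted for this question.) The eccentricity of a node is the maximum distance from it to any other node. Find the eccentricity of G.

Distances from G peak at 3, attained at E (K, C, J, I, A, L, N, F, O, M, D also at distance 3).
G-H-B-E

3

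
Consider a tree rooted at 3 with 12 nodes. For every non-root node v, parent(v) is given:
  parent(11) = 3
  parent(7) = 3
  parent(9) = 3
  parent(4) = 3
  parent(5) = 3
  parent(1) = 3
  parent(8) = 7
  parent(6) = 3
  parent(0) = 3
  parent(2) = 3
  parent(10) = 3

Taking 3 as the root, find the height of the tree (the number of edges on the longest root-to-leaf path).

2

The longest root-to-leaf path is 3-7-8 (2 edges).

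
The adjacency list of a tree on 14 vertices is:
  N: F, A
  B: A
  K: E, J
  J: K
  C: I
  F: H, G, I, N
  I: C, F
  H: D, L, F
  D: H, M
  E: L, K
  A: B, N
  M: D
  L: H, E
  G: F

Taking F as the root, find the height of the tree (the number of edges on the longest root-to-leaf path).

5

The longest root-to-leaf path is F–H–L–E–K–J (5 edges).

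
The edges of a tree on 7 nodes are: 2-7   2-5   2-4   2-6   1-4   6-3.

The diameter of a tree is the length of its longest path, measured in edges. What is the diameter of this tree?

4

A longest path is 3 - 6 - 2 - 4 - 1, with 4 edges.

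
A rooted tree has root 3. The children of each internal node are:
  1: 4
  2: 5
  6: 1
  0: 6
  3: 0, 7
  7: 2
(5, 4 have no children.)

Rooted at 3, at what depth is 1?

Path from 3 to 1: 3 → 0 → 6 → 1, which has 3 edges.

3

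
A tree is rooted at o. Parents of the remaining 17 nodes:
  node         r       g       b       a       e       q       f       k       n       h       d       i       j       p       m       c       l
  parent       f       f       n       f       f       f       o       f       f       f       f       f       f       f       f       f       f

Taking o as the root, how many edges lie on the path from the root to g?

Climbing from g to the root: g – f – o. That's 2 steps.

2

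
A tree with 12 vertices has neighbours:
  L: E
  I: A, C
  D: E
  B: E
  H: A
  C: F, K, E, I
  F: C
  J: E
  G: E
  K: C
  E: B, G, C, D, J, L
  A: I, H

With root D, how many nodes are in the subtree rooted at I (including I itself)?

The subtree rooted at I contains: I, A, H — 3 nodes.

3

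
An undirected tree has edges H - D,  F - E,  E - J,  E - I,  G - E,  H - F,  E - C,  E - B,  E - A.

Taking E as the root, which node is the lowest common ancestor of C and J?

E

Ancestors of C (toward the root): C, E.
Ancestors of J: J, E.
The deepest node appearing in both lists is E.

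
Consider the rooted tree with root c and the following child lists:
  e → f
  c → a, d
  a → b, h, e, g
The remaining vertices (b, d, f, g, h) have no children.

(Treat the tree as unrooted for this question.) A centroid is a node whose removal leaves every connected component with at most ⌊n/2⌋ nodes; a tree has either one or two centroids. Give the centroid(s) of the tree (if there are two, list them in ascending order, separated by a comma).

Removing a splits the tree into components of sizes 2, 2, 1, 1, 1; the largest is 2 ≤ ⌊8/2⌋ = 4.
Every other node leaves some component of size > 4, so the centroid is unique.

a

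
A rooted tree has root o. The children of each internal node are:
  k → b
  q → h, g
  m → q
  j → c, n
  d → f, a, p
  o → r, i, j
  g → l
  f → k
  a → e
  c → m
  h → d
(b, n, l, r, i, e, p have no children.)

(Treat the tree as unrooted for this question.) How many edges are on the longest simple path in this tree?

10

A longest path is b–k–f–d–h–q–m–c–j–o–r, with 10 edges.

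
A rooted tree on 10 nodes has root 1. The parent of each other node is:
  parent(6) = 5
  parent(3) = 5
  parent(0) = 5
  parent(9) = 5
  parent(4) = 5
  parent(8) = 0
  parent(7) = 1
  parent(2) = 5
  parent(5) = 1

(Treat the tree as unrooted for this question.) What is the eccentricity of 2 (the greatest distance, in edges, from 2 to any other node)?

3

The node farthest from 2 is 7 (8 also at distance 3), via 2–5–1–7 — 3 edges.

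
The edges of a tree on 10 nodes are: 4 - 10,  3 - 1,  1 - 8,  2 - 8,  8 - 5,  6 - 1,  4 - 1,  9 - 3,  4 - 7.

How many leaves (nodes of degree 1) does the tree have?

Degree-1 nodes: 2, 5, 6, 7, 9, 10 — 6 of them.

6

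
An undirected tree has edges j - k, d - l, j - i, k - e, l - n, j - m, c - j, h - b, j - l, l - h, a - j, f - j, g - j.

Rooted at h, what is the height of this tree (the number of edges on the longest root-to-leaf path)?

4

A deepest node is e, reached by h-l-j-k-e.
That path has 4 edges, so the height is 4.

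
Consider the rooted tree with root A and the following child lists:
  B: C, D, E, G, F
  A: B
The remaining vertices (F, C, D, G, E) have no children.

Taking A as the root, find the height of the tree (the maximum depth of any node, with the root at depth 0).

The longest root-to-leaf path is A – B – G (2 edges).

2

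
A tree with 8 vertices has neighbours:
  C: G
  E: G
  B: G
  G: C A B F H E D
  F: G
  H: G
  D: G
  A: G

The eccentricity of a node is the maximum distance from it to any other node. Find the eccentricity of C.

Distances from C peak at 2, attained at A (B, D, E, H, F also at distance 2).
C – G – A

2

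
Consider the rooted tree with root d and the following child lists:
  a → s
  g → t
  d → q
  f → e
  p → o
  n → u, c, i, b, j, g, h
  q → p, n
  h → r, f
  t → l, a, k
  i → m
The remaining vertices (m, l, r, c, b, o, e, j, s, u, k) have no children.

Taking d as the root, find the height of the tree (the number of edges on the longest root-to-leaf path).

s sits deepest: d – q – n – g – t – a – s — 6 edges from the root.

6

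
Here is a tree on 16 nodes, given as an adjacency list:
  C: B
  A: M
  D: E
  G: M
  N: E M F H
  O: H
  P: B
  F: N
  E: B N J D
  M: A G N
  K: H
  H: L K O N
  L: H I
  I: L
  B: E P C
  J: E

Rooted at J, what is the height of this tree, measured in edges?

5

I sits deepest: J-E-N-H-L-I — 5 edges from the root.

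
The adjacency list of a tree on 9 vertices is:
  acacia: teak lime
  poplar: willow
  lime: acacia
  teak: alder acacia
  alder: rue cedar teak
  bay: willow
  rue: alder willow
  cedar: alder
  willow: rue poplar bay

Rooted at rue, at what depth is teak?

Climbing from teak to the root: teak → alder → rue. That's 2 steps.

2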